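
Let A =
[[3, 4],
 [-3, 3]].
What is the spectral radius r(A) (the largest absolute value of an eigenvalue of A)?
r(A) = sqrt(21) ≈ 4.5826

The eigenvalues of A are the roots of its characteristic polynomial. With M = A (coefficients from the trace and determinant):
  p(λ) = det(λ I - M) = λ^2 - 6λ + 21.
For λ^2 - 6λ + 21 the discriminant is -48. It is negative, so the roots are the complex-conjugate pair λ = 3 ± (sqrt(48)/2) i ≈ 3 ± 3.4641i. For a conjugate pair the product of the roots equals the constant term, so |λ|^2 = 21 and |λ| = sqrt(21) ≈ 4.5826.
Thus the eigenvalues (to 4 decimals) are 3 ± 3.4641i (modulus 4.5826). The spectral radius is the largest modulus: r(A) = sqrt(21) ≈ 4.5826. (Cross-check: r(A) ≤ ||A||_2 ≈ 5.1098; equality holds whenever A is normal, though it can also hold for some non-normal A.)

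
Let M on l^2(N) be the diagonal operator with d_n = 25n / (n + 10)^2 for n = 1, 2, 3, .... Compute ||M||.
||M|| = 5/8 (attained at n = 10)

For M diagonal, ||M|| = sup_n |d_n|. Treat f(x) = 25x / (x + 10)^2 for real x > 0. By the quotient rule, f'(x) = 25(10 - x)/(x + 10)^3, which is positive for x < 10 and negative for x > 10. So f has a unique maximum at x = 10, and since 10 is a positive integer, the supremum over n ≥ 1 is attained at n = 10: d_10 = 25·10/(10 + 10)^2 = 25·10/400 = 5/8. Hence ||M|| = 5/8.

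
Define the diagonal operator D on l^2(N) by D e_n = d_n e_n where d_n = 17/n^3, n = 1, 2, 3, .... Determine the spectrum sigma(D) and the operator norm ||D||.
sigma(D) = {17/n^3 : n ≥ 1} ∪ {0}; ||D|| = 17

A bounded diagonal operator on l^2 with diagonal entries d_n has spectrum equal to the closure of {d_n : n ≥ 1}: every d_n is an eigenvalue (with eigenvector e_n), so {d_n} ⊂ sigma(D); the spectrum is closed, so its closure is too; and for lambda not in the closure, (D - lambda I) has bounded inverse (the diagonal entries 1/(d_n - lambda) are bounded). For our sequence d_n = 17/n^3, n = 1, 2, 3, ...:
  - {d_n} = {17/n^3 : n ≥ 1}; the only limit point is 0
  - closure = {17/n^3 : n ≥ 1} ∪ {0}
For the norm: a diagonal operator has ||D|| = sup_n |d_n|. Here d_n = 17/n^3 is positive and decreasing, so sup_n |d_n| = d_1 = 17. So ||D|| = 17.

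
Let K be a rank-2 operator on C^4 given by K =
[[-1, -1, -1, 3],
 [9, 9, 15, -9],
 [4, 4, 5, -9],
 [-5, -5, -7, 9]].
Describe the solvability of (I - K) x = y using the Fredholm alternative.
(I - K) is invertible (det(I - K) = -13 ≠ 0), so for every y in C^4 the equation (I - K) x = y has a unique solution.

K has rank 2 and factors as K = U V^T = u1 v1^T + u2 v2^T with u1 = (-1, 3, 3, -3), v1 = (2, 2, 3, -3), u2 = (1, 3, -2, 1), v2 = (1, 1, 2, 0) (multiplying out reproduces the displayed K). The nonzero eigenvalues of U V^T coincide with those of the 2 x 2 matrix G = V^T U = [[v1·u1, v1·u2], [v2·u1, v2·u2]] = [[22, -1], [8, 0]], and by the Sylvester determinant identity det(I_4 - U V^T) = det(I_2 - V^T U) = det([[-21, 1], [-8, 1]]) = (-21)(1) - (1)(-8) = -13. (Direct check: I - K =
[[2, 1, 1, -3],
 [-9, -8, -15, 9],
 [-4, -4, -4, 9],
 [5, 5, 7, -8]]
has determinant -13.) The finite-dimensional Fredholm alternative says: either (I - K) is invertible, or ker(I - K) ≠ {0} and then range(I - K) = ker((I - K)^*)^⊥, with dim ker(I - K) = dim ker((I - K)^*). Since det(I - K) ≠ 0, 1 is not an eigenvalue of K and ker(I - K) = {0}, so we are in the first case: for every y there is a unique x = (I - K)^(-1) y. (Explicitly, by the Woodbury identity, (I - U V^T)^(-1) = I + U (I_2 - G)^(-1) V^T.)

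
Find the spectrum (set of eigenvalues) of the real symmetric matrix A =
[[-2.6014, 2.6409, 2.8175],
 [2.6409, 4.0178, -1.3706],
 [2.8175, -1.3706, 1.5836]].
sigma(A) ≈ {-5, 3, 5}

A is real symmetric, so its spectrum consists of real eigenvalues. Expanding the characteristic polynomial of the displayed matrix gives
  det(λ I - A) = p(λ) = λ^3 + (-3)λ^2 + (-25)λ + (75).
Solving p(λ) = 0 yields eigenvalues ≈ -5, 3, 5. (A is shown rounded to 4 decimals, so these recover the underlying integer eigenvalues to within that precision.)
Verification: the trace of A = 3 equals the sum of eigenvalues 3, and det(A) ≈ -75.0004 matches the eigenvalue product -75.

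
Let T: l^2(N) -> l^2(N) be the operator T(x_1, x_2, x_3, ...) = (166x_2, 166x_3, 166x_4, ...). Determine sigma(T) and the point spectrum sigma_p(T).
sigma(T) = closed disk {z in C : |z| ≤ 166}; sigma_p(T) = open disk {z in C : |z| < 166}

Note T = 166·V where V is the unit left shift (V x)_k = x_{k+1}; so sigma(T) = 166·sigma(V) and ||T|| = 166||V||. ||T x||^2 = 27556sum_{k≥2} |x_k|^2 ≤ 27556||x||^2, with equality on {x : x_1 = 0}, so ||T|| = 166. For any lambda with |lambda| < 166, set r = lambda/166 (|r| < 1); the vector x = (1, r, r^2, ...) is in l^2 and satisfies T x = 166(r, r^2, ...) = lambda x, so lambda is an eigenvalue. On the boundary |lambda| = 166 the geometric series diverges, so no l^2 eigenvector exists, but these lambda lie in the approximate point spectrum. Hence sigma(T) is the closed disk of radius 166 and sigma_p(T) is the open disk.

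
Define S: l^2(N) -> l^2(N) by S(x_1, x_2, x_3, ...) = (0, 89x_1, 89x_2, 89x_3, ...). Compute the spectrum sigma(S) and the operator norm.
sigma(S) = closed disk {z in C : |z| ≤ 89}; ||S|| = 89

Note S = 89·U where U is the unit right shift (U x)_k = x_{k-1} (with x_0 := 0); so ||S|| = 89||U|| and sigma(S) = 89·sigma(U). ||S x||^2 = sum_{k≥1} |89x_k|^2 = 7921||x||^2, so ||S|| = 89 and sigma(S) ⊂ {|z| ≤ 89}. For any |lambda| < 89, the equation (S - lambda I) x = 0 forces x_1 = 0, then 89x_k = lambda x_{k+1} ⇒ x = 0, so S has no eigenvalues. But (S - lambda I) is not surjective for |lambda| < 89: solving (S - lambda I) x = e_1 would require x_n proportional to (lambda/89)^(-n), which is not in l^2. So every |lambda| < 89 lies in the residual spectrum. The boundary |lambda| = 89 is in the approximate point spectrum (the spectrum is closed). Hence sigma(S) is the closed disk of radius 89.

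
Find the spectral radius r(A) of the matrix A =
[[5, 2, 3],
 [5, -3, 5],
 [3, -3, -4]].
r(A) ≈ 6.5267

The eigenvalues of A are the roots of its characteristic polynomial. With M = A (coefficients from the trace, the sum of principal 2x2 minors, and det A):
  p(λ) = det(λ I - M) = λ^3 + 2λ^2 - 27λ - 187.
No integer candidate from the rational root theorem (±divisors of 187) is a root, so the roots are irrational. The cubic discriminant is Δ = -674767 < 0, so there is one real root and a complex-conjugate pair. p(6) = -61 and p(7) = 65 have opposite signs, so a root lies in (6, 7); Newton's method refines it to λ ≈ 6.5267. Dividing out (λ - (6.5267)) leaves approximately λ^2 + 8.5267λ + 28.6515. For λ^2 + 8.5267λ + 28.6515 the discriminant is -41.901. It is negative, so the remaining roots are the complex-conjugate pair λ ≈ -4.2634 ± 3.2365i. Their product equals the constant term, so |λ|^2 ≈ 28.6515 and |λ| ≈ 5.3527.
Thus the eigenvalues (to 4 decimals) are 6.5267 (modulus 6.5267); -4.2634 ± 3.2365i (modulus 5.3527). The spectral radius is the largest modulus: r(A) ≈ 6.5267. (Cross-check: r(A) ≤ ||A||_2 ≈ 9.172; equality holds whenever A is normal, though it can also hold for some non-normal A.)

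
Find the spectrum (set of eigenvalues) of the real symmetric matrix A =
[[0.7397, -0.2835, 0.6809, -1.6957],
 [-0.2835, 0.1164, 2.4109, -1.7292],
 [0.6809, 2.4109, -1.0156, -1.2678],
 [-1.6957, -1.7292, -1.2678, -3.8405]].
sigma(A) ≈ {-5, -3, 1, 3}

A is real symmetric, so its spectrum consists of real eigenvalues. Expanding the characteristic polynomial of the displayed matrix gives
  det(λ I - A) = p(λ) = λ^4 + (4)λ^3 + (-14)λ^2 + (-36)λ + (45).
Solving p(λ) = 0 yields eigenvalues ≈ -5, -3, 1, 3. (A is shown rounded to 4 decimals, so these recover the underlying integer eigenvalues to within that precision.)
Verification: the trace of A = -4 equals the sum of eigenvalues -4, and det(A) ≈ 44.9994 matches the eigenvalue product 45.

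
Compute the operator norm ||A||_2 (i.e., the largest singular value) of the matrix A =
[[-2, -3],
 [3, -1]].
||A||_2 = sqrt((23 + sqrt(45))/2) ≈ 3.8541 (= sqrt(largest eigenvalue of A^T A))

||A||_2 = sigma_max(A) = sqrt(lambda_max(A^T A)). Form the symmetric matrix M = A^T A =
[[13, 3],
 [3, 10]].
Its characteristic polynomial (trace, determinant of M give the coefficients) is
  p(λ) = det(λ I - M) = λ^2 - 23λ + 121.
For λ^2 - 23λ + 121 the discriminant is 45. It is nonnegative but not a perfect square, so the roots are real and irrational: λ = (23 ± sqrt(45))/2 ≈ 14.8541, 8.1459.
So the eigenvalues of A^T A are ≈ 8.1459, 14.8541 (all ≥ 0, as they must be for A^T A). The largest is λ_max = (23 + sqrt(45))/2 ≈ 14.8541, hence ||A||_2 = sqrt(λ_max) = sqrt((23 + sqrt(45))/2) ≈ 3.8541.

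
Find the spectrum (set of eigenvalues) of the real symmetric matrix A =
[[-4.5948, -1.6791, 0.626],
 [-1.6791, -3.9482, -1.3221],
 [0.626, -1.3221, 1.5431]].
sigma(A) ≈ {-6, -3, 2}

A is real symmetric, so its spectrum consists of real eigenvalues. Expanding the characteristic polynomial of the displayed matrix gives
  det(λ I - A) = p(λ) = λ^3 + (7)λ^2 + (0)λ + (-36.0011).
Solving p(λ) = 0 yields eigenvalues ≈ -6, -3, 2. (A is shown rounded to 4 decimals, so these recover the underlying integer eigenvalues to within that precision.)
Verification: the trace of A = -7 equals the sum of eigenvalues -7, and det(A) ≈ 36.0011 matches the eigenvalue product 36.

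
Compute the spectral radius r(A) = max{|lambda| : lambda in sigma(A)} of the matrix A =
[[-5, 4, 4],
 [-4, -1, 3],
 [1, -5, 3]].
r(A) ≈ 5.4894

The eigenvalues of A are the roots of its characteristic polynomial. With M = A (coefficients from the trace, the sum of principal 2x2 minors, and det A):
  p(λ) = det(λ I - M) = λ^3 + 3λ^2 + 14λ - 84.
No integer candidate from the rational root theorem (±divisors of 84) is a root, so the roots are irrational. The cubic discriminant is Δ = -254156 < 0, so there is one real root and a complex-conjugate pair. p(2) = -36 and p(3) = 12 have opposite signs, so a root lies in (2, 3); Newton's method refines it to λ ≈ 2.7876. Dividing out (λ - (2.7876)) leaves approximately λ^2 + 5.7876λ + 30.1335. For λ^2 + 5.7876λ + 30.1335 the discriminant is -87.0377. It is negative, so the remaining roots are the complex-conjugate pair λ ≈ -2.8938 ± 4.6647i. Their product equals the constant term, so |λ|^2 ≈ 30.1335 and |λ| ≈ 5.4894.
Thus the eigenvalues (to 4 decimals) are 2.7876 (modulus 2.7876); -2.8938 ± 4.6647i (modulus 5.4894). The spectral radius is the largest modulus: r(A) ≈ 5.4894. (Cross-check: r(A) ≤ ||A||_2 ≈ 8.634; equality holds whenever A is normal, though it can also hold for some non-normal A.)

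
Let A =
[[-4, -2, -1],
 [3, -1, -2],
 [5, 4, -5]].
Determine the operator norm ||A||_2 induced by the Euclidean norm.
||A||_2 ≈ 9.1098 (= sqrt(largest eigenvalue of A^T A))

||A||_2 = sigma_max(A) = sqrt(lambda_max(A^T A)). Form the symmetric matrix M = A^T A =
[[50, 25, -27],
 [25, 21, -16],
 [-27, -16, 30]].
Its characteristic polynomial (trace, sum of principal 2x2 minors, determinant of M give the coefficients) is
  p(λ) = det(λ I - M) = λ^3 - 101λ^2 + 1570λ - 6241.
No integer candidate from the rational root theorem (±divisors of 6241) is a root, so the roots are irrational. The cubic discriminant is Δ = 706223209 > 0, so there are three distinct real roots. p(6) = -241 and p(7) = 143 have opposite signs, so a root lies in (6, 7); Newton's method refines it to λ ≈ 6.5758. p(11) = 139 and p(12) = -217 have opposite signs, so a root lies in (11, 12); Newton's method refines it to λ ≈ 11.4364. p(82) = -5257 and p(83) = 67 have opposite signs, so a root lies in (82, 83); Newton's method refines it to λ ≈ 82.9877. Check (Vieta): the three roots sum to 101, matching tr M = 101.
So the eigenvalues of A^T A are ≈ 6.5758, 11.4364, 82.9877 (all ≥ 0, as they must be for A^T A). The largest is λ_max ≈ 82.9877, hence ||A||_2 = sqrt(λ_max) ≈ 9.1098.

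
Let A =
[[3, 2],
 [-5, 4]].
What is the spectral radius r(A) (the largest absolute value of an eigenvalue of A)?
r(A) = sqrt(22) ≈ 4.6904

The eigenvalues of A are the roots of its characteristic polynomial. With M = A (coefficients from the trace and determinant):
  p(λ) = det(λ I - M) = λ^2 - 7λ + 22.
For λ^2 - 7λ + 22 the discriminant is -39. It is negative, so the roots are the complex-conjugate pair λ = 7/2 ± (sqrt(39)/2) i ≈ 3.5 ± 3.1225i. For a conjugate pair the product of the roots equals the constant term, so |λ|^2 = 22 and |λ| = sqrt(22) ≈ 4.6904.
Thus the eigenvalues (to 4 decimals) are 3.5 ± 3.1225i (modulus 4.6904). The spectral radius is the largest modulus: r(A) = sqrt(22) ≈ 4.6904. (Cross-check: r(A) ≤ ||A||_2 ≈ 6.5309; equality holds whenever A is normal, though it can also hold for some non-normal A.)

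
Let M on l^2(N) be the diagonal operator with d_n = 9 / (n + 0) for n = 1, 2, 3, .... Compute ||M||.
||M|| = 9 (attained at n = 1)

For M diagonal, ||M|| = sup_n |d_n| = sup_n 9/(n + 0). This is positive and strictly decreasing in n, so the supremum is attained at n = 1: d_1 = 9/(1 + 0) = 9. Hence ||M|| = 9.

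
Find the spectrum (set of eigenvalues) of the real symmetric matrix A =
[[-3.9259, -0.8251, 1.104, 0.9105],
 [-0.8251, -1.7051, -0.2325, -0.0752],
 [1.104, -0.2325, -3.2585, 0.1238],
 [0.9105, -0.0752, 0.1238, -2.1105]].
sigma(A) ≈ {-5, -3, -2, -1}

A is real symmetric, so its spectrum consists of real eigenvalues. Expanding the characteristic polynomial of the displayed matrix gives
  det(λ I - A) = p(λ) = λ^4 + (11)λ^3 + (41)λ^2 + (61.0016)λ + (30.002).
Solving p(λ) = 0 yields eigenvalues ≈ -5, -3, -2, -1. (A is shown rounded to 4 decimals, so these recover the underlying integer eigenvalues to within that precision.)
Verification: the trace of A = -11 equals the sum of eigenvalues -11, and det(A) ≈ 30.0020 matches the eigenvalue product 30.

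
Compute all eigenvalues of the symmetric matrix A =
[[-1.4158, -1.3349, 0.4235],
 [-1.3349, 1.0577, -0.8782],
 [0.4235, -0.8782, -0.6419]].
sigma(A) ≈ {-2, -1, 2}

A is real symmetric, so its spectrum consists of real eigenvalues. Expanding the characteristic polynomial of the displayed matrix gives
  det(λ I - A) = p(λ) = λ^3 + (1)λ^2 + (-4)λ + (-4).
Solving p(λ) = 0 yields eigenvalues ≈ -2, -1, 2. (A is shown rounded to 4 decimals, so these recover the underlying integer eigenvalues to within that precision.)
Verification: the trace of A = -1 equals the sum of eigenvalues -1, and det(A) ≈ 4.0002 matches the eigenvalue product 4.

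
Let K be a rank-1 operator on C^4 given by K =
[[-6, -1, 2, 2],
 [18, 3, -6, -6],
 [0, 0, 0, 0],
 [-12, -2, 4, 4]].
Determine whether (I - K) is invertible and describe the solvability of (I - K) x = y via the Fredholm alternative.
(I - K) is singular (det(I - K) = 0, i.e. 1 ∈ sigma(K)). (I - K) x = y is solvable iff y ⊥ ker((I - K)^*) = span{(-6, -1, 2, 2)}, i.e. iff -6y_1 - y_2 + 2y_3 + 2y_4 = 0. When solvable, the solutions are x = y + c·(1, -3, 0, 2), c arbitrary (ker(I - K) = span{(1, -3, 0, 2)}, dimension 1).

K has rank 1, so it is an outer product K = u v^T: every row of K is a multiple of one row vector. Reading off the entries, u = (1, -3, 0, 2) and v = (-6, -1, 2, 2) (row i of K equals u_i·v^T). A rank-one matrix u v^T satisfies K u = u (v·u) and kills the (3)-dimensional subspace v^⊥, so its characteristic polynomial is lambda^3 (lambda - v·u) with v·u = tr K = 1. Hence the eigenvalues of I - K are 1 (multiplicity 3) and 1 - (1) = 0, so det(I - K) = 0. (Direct check: I - K =
[[7, 1, -2, -2],
 [-18, -2, 6, 6],
 [0, 0, 1, 0],
 [12, 2, -4, -3]]
has determinant 0.) So 1 is an eigenvalue of K and (I - K) is not invertible. The finite-dimensional Fredholm alternative says: either (I - K) is invertible, or ker(I - K) ≠ {0} and then range(I - K) = ker((I - K)^*)^⊥, with dim ker(I - K) = dim ker((I - K)^*). We are in the second case, so we need both kernels. Kernel of I - K: (I - K) u = u - u (v·u) = u - u = 0, so ker(I - K) = span{u} = span{(1, -3, 0, 2)} (it is exactly 1-dimensional because rank(I - K) = 3). Kernel of the adjoint: K is real, so (I - K)^* = I - K^T = I - v u^T, and (I - v u^T) v = v - v (u·v) = 0; hence ker((I - K)^*) = span{v} = span{(-6, -1, 2, 2)}. Therefore (I - K) x = y is solvable iff <y, v> = 0, i.e. iff -6y_1 - y_2 + 2y_3 + 2y_4 = 0. When this holds, K y = u (v·y) = 0, so (I - K) y = y and x = y is a particular solution; the full solution set is the line x = y + c·u = y + c·(1, -3, 0, 2), c ∈ C.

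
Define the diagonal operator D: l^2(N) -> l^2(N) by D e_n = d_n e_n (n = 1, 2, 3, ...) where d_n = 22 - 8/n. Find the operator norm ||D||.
||D|| = 22

For a diagonal operator on l^2 with entries d_n, ||D|| = sup_n |d_n|. Here d_1 = 14, d_2 = 18, ..., and d_n = 22 - 8/n increases monotonically toward 22. All terms lie in [14, 22), so |d_n| = d_n and the supremum is the limit 22, which is not attained by any individual d_n. Hence ||D|| = 22.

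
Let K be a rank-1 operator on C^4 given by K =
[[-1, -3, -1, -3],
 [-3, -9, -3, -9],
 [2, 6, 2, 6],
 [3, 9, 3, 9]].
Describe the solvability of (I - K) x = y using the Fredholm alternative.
(I - K) is singular (det(I - K) = 0, i.e. 1 ∈ sigma(K)). (I - K) x = y is solvable iff y ⊥ ker((I - K)^*) = span{(-1, -3, -1, -3)}, i.e. iff -y_1 - 3y_2 - y_3 - 3y_4 = 0. When solvable, the solutions are x = y + c·(1, 3, -2, -3), c arbitrary (ker(I - K) = span{(1, 3, -2, -3)}, dimension 1).

K has rank 1, so it is an outer product K = u v^T: every row of K is a multiple of one row vector. Reading off the entries, u = (1, 3, -2, -3) and v = (-1, -3, -1, -3) (row i of K equals u_i·v^T). A rank-one matrix u v^T satisfies K u = u (v·u) and kills the (3)-dimensional subspace v^⊥, so its characteristic polynomial is lambda^3 (lambda - v·u) with v·u = tr K = 1. Hence the eigenvalues of I - K are 1 (multiplicity 3) and 1 - (1) = 0, so det(I - K) = 0. (Direct check: I - K =
[[2, 3, 1, 3],
 [3, 10, 3, 9],
 [-2, -6, -1, -6],
 [-3, -9, -3, -8]]
has determinant 0.) So 1 is an eigenvalue of K and (I - K) is not invertible. The finite-dimensional Fredholm alternative says: either (I - K) is invertible, or ker(I - K) ≠ {0} and then range(I - K) = ker((I - K)^*)^⊥, with dim ker(I - K) = dim ker((I - K)^*). We are in the second case, so we need both kernels. Kernel of I - K: (I - K) u = u - u (v·u) = u - u = 0, so ker(I - K) = span{u} = span{(1, 3, -2, -3)} (it is exactly 1-dimensional because rank(I - K) = 3). Kernel of the adjoint: K is real, so (I - K)^* = I - K^T = I - v u^T, and (I - v u^T) v = v - v (u·v) = 0; hence ker((I - K)^*) = span{v} = span{(-1, -3, -1, -3)}. Therefore (I - K) x = y is solvable iff <y, v> = 0, i.e. iff -y_1 - 3y_2 - y_3 - 3y_4 = 0. When this holds, K y = u (v·y) = 0, so (I - K) y = y and x = y is a particular solution; the full solution set is the line x = y + c·u = y + c·(1, 3, -2, -3), c ∈ C.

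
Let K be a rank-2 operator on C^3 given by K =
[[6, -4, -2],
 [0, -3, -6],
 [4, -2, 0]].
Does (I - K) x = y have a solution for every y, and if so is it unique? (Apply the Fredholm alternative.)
(I - K) is invertible (det(I - K) = -24 ≠ 0), so for every y in C^3 the equation (I - K) x = y has a unique solution.

K has rank 2 and factors as K = U V^T = u1 v1^T + u2 v2^T with u1 = (-3, 0, -2), v1 = (-2, 2, 2), u2 = (2, -3, 2), v2 = (0, 1, 2) (multiplying out reproduces the displayed K). The nonzero eigenvalues of U V^T coincide with those of the 2 x 2 matrix G = V^T U = [[v1·u1, v1·u2], [v2·u1, v2·u2]] = [[2, -6], [-4, 1]], and by the Sylvester determinant identity det(I_3 - U V^T) = det(I_2 - V^T U) = det([[-1, 6], [4, 0]]) = (-1)(0) - (6)(4) = -24. (Direct check: I - K =
[[-5, 4, 2],
 [0, 4, 6],
 [-4, 2, 1]]
has determinant -24.) The finite-dimensional Fredholm alternative says: either (I - K) is invertible, or ker(I - K) ≠ {0} and then range(I - K) = ker((I - K)^*)^⊥, with dim ker(I - K) = dim ker((I - K)^*). Since det(I - K) ≠ 0, 1 is not an eigenvalue of K and ker(I - K) = {0}, so we are in the first case: for every y there is a unique x = (I - K)^(-1) y. (Explicitly, by the Woodbury identity, (I - U V^T)^(-1) = I + U (I_2 - G)^(-1) V^T.)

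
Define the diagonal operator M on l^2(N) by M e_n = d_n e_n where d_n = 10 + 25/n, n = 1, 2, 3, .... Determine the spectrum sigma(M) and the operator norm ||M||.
sigma(M) = {10 + 25/n : n ≥ 1} ∪ {10}; ||M|| = 35

A bounded diagonal operator on l^2 with diagonal entries d_n has spectrum equal to the closure of {d_n : n ≥ 1}: every d_n is an eigenvalue (with eigenvector e_n), so {d_n} ⊂ sigma(M); the spectrum is closed, so its closure is too; and for lambda not in the closure, (M - lambda I) has bounded inverse (the diagonal entries 1/(d_n - lambda) are bounded). For our sequence d_n = 10 + 25/n, n = 1, 2, 3, ...:
  - {d_n} = {10 + 25/n : n ≥ 1}; the only limit point is 10
  - closure = {10 + 25/n : n ≥ 1} ∪ {10}
For the norm: a diagonal operator has ||M|| = sup_n |d_n|. Here d_n = 10 + 25/n is positive and decreasing, so sup_n |d_n| = d_1 = 10 + 25 = 35. So ||M|| = 35.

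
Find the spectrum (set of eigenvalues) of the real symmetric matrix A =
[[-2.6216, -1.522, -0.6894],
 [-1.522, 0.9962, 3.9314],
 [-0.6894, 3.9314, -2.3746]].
sigma(A) ≈ {-5, -3, 4}

A is real symmetric, so its spectrum consists of real eigenvalues. Expanding the characteristic polynomial of the displayed matrix gives
  det(λ I - A) = p(λ) = λ^3 + (4)λ^2 + (-17)λ + (-59.9982).
Solving p(λ) = 0 yields eigenvalues ≈ -5, -3, 4. (A is shown rounded to 4 decimals, so these recover the underlying integer eigenvalues to within that precision.)
Verification: the trace of A = -4 equals the sum of eigenvalues -4, and det(A) ≈ 59.9982 matches the eigenvalue product 60.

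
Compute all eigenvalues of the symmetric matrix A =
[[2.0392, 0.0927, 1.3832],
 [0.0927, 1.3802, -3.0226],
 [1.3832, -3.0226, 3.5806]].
sigma(A) ≈ {-1, 2, 6}

A is real symmetric, so its spectrum consists of real eigenvalues. Expanding the characteristic polynomial of the displayed matrix gives
  det(λ I - A) = p(λ) = λ^3 + (-7)λ^2 + (4)λ + (12).
Solving p(λ) = 0 yields eigenvalues ≈ -1, 2, 6. (A is shown rounded to 4 decimals, so these recover the underlying integer eigenvalues to within that precision.)
Verification: the trace of A = 7 equals the sum of eigenvalues 7, and det(A) ≈ -11.9993 matches the eigenvalue product -12.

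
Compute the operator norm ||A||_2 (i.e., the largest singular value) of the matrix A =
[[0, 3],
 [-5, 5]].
||A||_2 = sqrt((59 + sqrt(2581))/2) ≈ 7.4096 (= sqrt(largest eigenvalue of A^T A))

||A||_2 = sigma_max(A) = sqrt(lambda_max(A^T A)). Form the symmetric matrix M = A^T A =
[[25, -25],
 [-25, 34]].
Its characteristic polynomial (trace, determinant of M give the coefficients) is
  p(λ) = det(λ I - M) = λ^2 - 59λ + 225.
For λ^2 - 59λ + 225 the discriminant is 2581. It is nonnegative but not a perfect square, so the roots are real and irrational: λ = (59 ± sqrt(2581))/2 ≈ 54.9018, 4.0982.
So the eigenvalues of A^T A are ≈ 4.0982, 54.9018 (all ≥ 0, as they must be for A^T A). The largest is λ_max = (59 + sqrt(2581))/2 ≈ 54.9018, hence ||A||_2 = sqrt(λ_max) = sqrt((59 + sqrt(2581))/2) ≈ 7.4096.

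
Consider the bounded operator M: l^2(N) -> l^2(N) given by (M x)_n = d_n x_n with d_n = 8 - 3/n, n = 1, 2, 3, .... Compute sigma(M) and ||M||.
sigma(M) = {8 - 3/n : n ≥ 1} ∪ {8}; ||M|| = 8

A bounded diagonal operator on l^2 with diagonal entries d_n has spectrum equal to the closure of {d_n : n ≥ 1}: every d_n is an eigenvalue (with eigenvector e_n), so {d_n} ⊂ sigma(M); the spectrum is closed, so its closure is too; and for lambda not in the closure, (M - lambda I) has bounded inverse (the diagonal entries 1/(d_n - lambda) are bounded). For our sequence d_n = 8 - 3/n, n = 1, 2, 3, ...:
  - {d_n} = {8 - 3/n : n ≥ 1}; the only limit point is 8
  - closure = {8 - 3/n : n ≥ 1} ∪ {8}
For the norm: a diagonal operator has ||M|| = sup_n |d_n|. Here d_n = 8 - 3/n increases monotonically from d_1 = 5 toward 8, with all terms in [5, 8); so sup_n |d_n| = 8 (the supremum is the limit, not attained). So ||M|| = 8.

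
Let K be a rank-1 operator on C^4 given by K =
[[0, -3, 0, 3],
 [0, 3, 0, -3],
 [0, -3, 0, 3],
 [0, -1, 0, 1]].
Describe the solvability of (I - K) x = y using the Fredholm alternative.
(I - K) is invertible (det(I - K) = -3 ≠ 0), so for every y in C^4 the equation (I - K) x = y has a unique solution.

K has rank 1, so it is an outer product K = u v^T: every row of K is a multiple of one row vector. Reading off the entries, u = (3, -3, 3, 1) and v = (0, -1, 0, 1) (row i of K equals u_i·v^T). A rank-one matrix u v^T satisfies K u = u (v·u) and kills the (3)-dimensional subspace v^⊥, so its characteristic polynomial is lambda^3 (lambda - v·u) with v·u = tr K = 4. Hence the eigenvalues of I - K are 1 (multiplicity 3) and 1 - (4) = -3, so det(I - K) = -3. (Direct check: I - K =
[[1, 3, 0, -3],
 [0, -2, 0, 3],
 [0, 3, 1, -3],
 [0, 1, 0, 0]]
has determinant -3.) The finite-dimensional Fredholm alternative says: either (I - K) is invertible, or ker(I - K) ≠ {0} and then range(I - K) = ker((I - K)^*)^⊥, with dim ker(I - K) = dim ker((I - K)^*). Since det(I - K) ≠ 0, 1 is not an eigenvalue of K and ker(I - K) = {0}, so we are in the first case: for every y there is a unique x = (I - K)^(-1) y. Explicitly, by the Sherman–Morrison formula, (I - u v^T)^(-1) = I + u v^T/(1 - v·u), i.e. (I - K)^(-1) = I + K/(-3).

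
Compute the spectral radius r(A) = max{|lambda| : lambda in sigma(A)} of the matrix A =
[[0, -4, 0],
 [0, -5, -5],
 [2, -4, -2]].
r(A) = (5 + sqrt(105))/2 ≈ 7.6235

The eigenvalues of A are the roots of its characteristic polynomial. With M = A (coefficients from the trace, the sum of principal 2x2 minors, and det A):
  p(λ) = det(λ I - M) = λ^3 + 7λ^2 - 10λ - 40.
By the rational root theorem any rational root is an integer divisor of 40. Testing λ = -2: p(-2) = -8 + 28 + 20 - 40 = 0, so λ = -2 is a root. Dividing out (λ + 2) leaves p(λ) = (λ + 2)(λ^2 + 5λ - 20). For λ^2 + 5λ - 20 the discriminant is 105. It is nonnegative but not a perfect square, so the roots are real and irrational: λ = (-5 ± sqrt(105))/2 ≈ 2.6235, -7.6235.
Thus the eigenvalues (to 4 decimals) are 2.6235 (modulus 2.6235); -7.6235 (modulus 7.6235); -2 (modulus 2). The spectral radius is the largest modulus: r(A) = (5 + sqrt(105))/2 ≈ 7.6235. (Cross-check: r(A) ≤ ||A||_2 ≈ 8.9379; equality holds whenever A is normal, though it can also hold for some non-normal A.)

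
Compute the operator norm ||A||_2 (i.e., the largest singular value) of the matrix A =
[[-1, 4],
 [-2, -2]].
||A||_2 = sqrt(20) ≈ 4.4721 (= sqrt(largest eigenvalue of A^T A))

||A||_2 = sigma_max(A) = sqrt(lambda_max(A^T A)). Form the symmetric matrix M = A^T A =
[[5, 0],
 [0, 20]].
Its characteristic polynomial (trace, determinant of M give the coefficients) is
  p(λ) = det(λ I - M) = λ^2 - 25λ + 100.
For λ^2 - 25λ + 100 the discriminant is 225. It is a perfect square (15^2), so the roots are rational: λ = (25 ± 15)/2 = 20, 5.
So the eigenvalues of A^T A are ≈ 5, 20 (all ≥ 0, as they must be for A^T A). The largest is λ_max = 20, hence ||A||_2 = sqrt(λ_max) = sqrt(20) ≈ 4.4721.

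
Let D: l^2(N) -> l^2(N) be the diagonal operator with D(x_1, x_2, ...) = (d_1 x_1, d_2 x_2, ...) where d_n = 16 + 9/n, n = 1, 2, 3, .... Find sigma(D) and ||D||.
sigma(D) = {16 + 9/n : n ≥ 1} ∪ {16}; ||D|| = 25

A bounded diagonal operator on l^2 with diagonal entries d_n has spectrum equal to the closure of {d_n : n ≥ 1}: every d_n is an eigenvalue (with eigenvector e_n), so {d_n} ⊂ sigma(D); the spectrum is closed, so its closure is too; and for lambda not in the closure, (D - lambda I) has bounded inverse (the diagonal entries 1/(d_n - lambda) are bounded). For our sequence d_n = 16 + 9/n, n = 1, 2, 3, ...:
  - {d_n} = {16 + 9/n : n ≥ 1}; the only limit point is 16
  - closure = {16 + 9/n : n ≥ 1} ∪ {16}
For the norm: a diagonal operator has ||D|| = sup_n |d_n|. Here d_n = 16 + 9/n is positive and decreasing, so sup_n |d_n| = d_1 = 16 + 9 = 25. So ||D|| = 25.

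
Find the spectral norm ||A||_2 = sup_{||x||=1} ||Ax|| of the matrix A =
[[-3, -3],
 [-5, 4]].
||A||_2 = sqrt((59 + sqrt(565))/2) ≈ 6.4331 (= sqrt(largest eigenvalue of A^T A))

||A||_2 = sigma_max(A) = sqrt(lambda_max(A^T A)). Form the symmetric matrix M = A^T A =
[[34, -11],
 [-11, 25]].
Its characteristic polynomial (trace, determinant of M give the coefficients) is
  p(λ) = det(λ I - M) = λ^2 - 59λ + 729.
For λ^2 - 59λ + 729 the discriminant is 565. It is nonnegative but not a perfect square, so the roots are real and irrational: λ = (59 ± sqrt(565))/2 ≈ 41.3849, 17.6151.
So the eigenvalues of A^T A are ≈ 17.6151, 41.3849 (all ≥ 0, as they must be for A^T A). The largest is λ_max = (59 + sqrt(565))/2 ≈ 41.3849, hence ||A||_2 = sqrt(λ_max) = sqrt((59 + sqrt(565))/2) ≈ 6.4331.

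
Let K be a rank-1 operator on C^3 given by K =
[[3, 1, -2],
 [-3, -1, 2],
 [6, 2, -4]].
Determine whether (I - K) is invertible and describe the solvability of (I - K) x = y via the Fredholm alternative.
(I - K) is invertible (det(I - K) = 3 ≠ 0), so for every y in C^3 the equation (I - K) x = y has a unique solution.

K has rank 1, so it is an outer product K = u v^T: every row of K is a multiple of one row vector. Reading off the entries, u = (-1, 1, -2) and v = (-3, -1, 2) (row i of K equals u_i·v^T). A rank-one matrix u v^T satisfies K u = u (v·u) and kills the (2)-dimensional subspace v^⊥, so its characteristic polynomial is lambda^2 (lambda - v·u) with v·u = tr K = -2. Hence the eigenvalues of I - K are 1 (multiplicity 2) and 1 - (-2) = 3, so det(I - K) = 3. (Direct check: I - K =
[[-2, -1, 2],
 [3, 2, -2],
 [-6, -2, 5]]
has determinant 3.) The finite-dimensional Fredholm alternative says: either (I - K) is invertible, or ker(I - K) ≠ {0} and then range(I - K) = ker((I - K)^*)^⊥, with dim ker(I - K) = dim ker((I - K)^*). Since det(I - K) ≠ 0, 1 is not an eigenvalue of K and ker(I - K) = {0}, so we are in the first case: for every y there is a unique x = (I - K)^(-1) y. Explicitly, by the Sherman–Morrison formula, (I - u v^T)^(-1) = I + u v^T/(1 - v·u), i.e. (I - K)^(-1) = I + K/(3).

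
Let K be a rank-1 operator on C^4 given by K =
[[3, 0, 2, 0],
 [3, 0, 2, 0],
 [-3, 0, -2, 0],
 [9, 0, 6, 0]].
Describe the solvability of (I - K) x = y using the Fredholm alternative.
(I - K) is singular (det(I - K) = 0, i.e. 1 ∈ sigma(K)). (I - K) x = y is solvable iff y ⊥ ker((I - K)^*) = span{(3, 0, 2, 0)}, i.e. iff 3y_1 + 2y_3 = 0. When solvable, the solutions are x = y + c·(1, 1, -1, 3), c arbitrary (ker(I - K) = span{(1, 1, -1, 3)}, dimension 1).

K has rank 1, so it is an outer product K = u v^T: every row of K is a multiple of one row vector. Reading off the entries, u = (1, 1, -1, 3) and v = (3, 0, 2, 0) (row i of K equals u_i·v^T). A rank-one matrix u v^T satisfies K u = u (v·u) and kills the (3)-dimensional subspace v^⊥, so its characteristic polynomial is lambda^3 (lambda - v·u) with v·u = tr K = 1. Hence the eigenvalues of I - K are 1 (multiplicity 3) and 1 - (1) = 0, so det(I - K) = 0. (Direct check: I - K =
[[-2, 0, -2, 0],
 [-3, 1, -2, 0],
 [3, 0, 3, 0],
 [-9, 0, -6, 1]]
has determinant 0.) So 1 is an eigenvalue of K and (I - K) is not invertible. The finite-dimensional Fredholm alternative says: either (I - K) is invertible, or ker(I - K) ≠ {0} and then range(I - K) = ker((I - K)^*)^⊥, with dim ker(I - K) = dim ker((I - K)^*). We are in the second case, so we need both kernels. Kernel of I - K: (I - K) u = u - u (v·u) = u - u = 0, so ker(I - K) = span{u} = span{(1, 1, -1, 3)} (it is exactly 1-dimensional because rank(I - K) = 3). Kernel of the adjoint: K is real, so (I - K)^* = I - K^T = I - v u^T, and (I - v u^T) v = v - v (u·v) = 0; hence ker((I - K)^*) = span{v} = span{(3, 0, 2, 0)}. Therefore (I - K) x = y is solvable iff <y, v> = 0, i.e. iff 3y_1 + 2y_3 = 0. When this holds, K y = u (v·y) = 0, so (I - K) y = y and x = y is a particular solution; the full solution set is the line x = y + c·u = y + c·(1, 1, -1, 3), c ∈ C.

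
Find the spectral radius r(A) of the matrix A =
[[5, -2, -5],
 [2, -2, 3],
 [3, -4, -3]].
r(A) ≈ 4.6973

The eigenvalues of A are the roots of its characteristic polynomial. With M = A (coefficients from the trace, the sum of principal 2x2 minors, and det A):
  p(λ) = det(λ I - M) = λ^3 + 12λ - 70.
No integer candidate from the rational root theorem (±divisors of 70) is a root, so the roots are irrational. The cubic discriminant is Δ = -139212 < 0, so there is one real root and a complex-conjugate pair. p(3) = -7 and p(4) = 42 have opposite signs, so a root lies in (3, 4); Newton's method refines it to λ ≈ 3.1725. Dividing out (λ - (3.1725)) leaves approximately λ^2 + 3.1725λ + 22.0647. For λ^2 + 3.1725λ + 22.0647 the discriminant is -78.1941. It is negative, so the remaining roots are the complex-conjugate pair λ ≈ -1.5862 ± 4.4214i. Their product equals the constant term, so |λ|^2 ≈ 22.0647 and |λ| ≈ 4.6973.
Thus the eigenvalues (to 4 decimals) are 3.1725 (modulus 3.1725); -1.5862 ± 4.4214i (modulus 4.6973). The spectral radius is the largest modulus: r(A) ≈ 4.6973. (Cross-check: r(A) ≤ ||A||_2 ≈ 9.1308; equality holds whenever A is normal, though it can also hold for some non-normal A.)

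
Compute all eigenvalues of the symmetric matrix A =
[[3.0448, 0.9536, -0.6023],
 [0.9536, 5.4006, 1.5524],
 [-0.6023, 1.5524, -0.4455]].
sigma(A) ≈ {-1, 3, 6}

A is real symmetric, so its spectrum consists of real eigenvalues. Expanding the characteristic polynomial of the displayed matrix gives
  det(λ I - A) = p(λ) = λ^3 + (-8)λ^2 + (9)λ + (18).
Solving p(λ) = 0 yields eigenvalues ≈ -1, 3, 6. (A is shown rounded to 4 decimals, so these recover the underlying integer eigenvalues to within that precision.)
Verification: the trace of A = 8 equals the sum of eigenvalues 8, and det(A) ≈ -18.0008 matches the eigenvalue product -18.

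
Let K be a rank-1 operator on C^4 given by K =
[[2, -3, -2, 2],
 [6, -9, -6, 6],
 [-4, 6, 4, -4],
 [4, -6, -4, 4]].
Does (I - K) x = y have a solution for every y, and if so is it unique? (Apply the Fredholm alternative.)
(I - K) is singular (det(I - K) = 0, i.e. 1 ∈ sigma(K)). (I - K) x = y is solvable iff y ⊥ ker((I - K)^*) = span{(2, -3, -2, 2)}, i.e. iff 2y_1 - 3y_2 - 2y_3 + 2y_4 = 0. When solvable, the solutions are x = y + c·(1, 3, -2, 2), c arbitrary (ker(I - K) = span{(1, 3, -2, 2)}, dimension 1).

K has rank 1, so it is an outer product K = u v^T: every row of K is a multiple of one row vector. Reading off the entries, u = (1, 3, -2, 2) and v = (2, -3, -2, 2) (row i of K equals u_i·v^T). A rank-one matrix u v^T satisfies K u = u (v·u) and kills the (3)-dimensional subspace v^⊥, so its characteristic polynomial is lambda^3 (lambda - v·u) with v·u = tr K = 1. Hence the eigenvalues of I - K are 1 (multiplicity 3) and 1 - (1) = 0, so det(I - K) = 0. (Direct check: I - K =
[[-1, 3, 2, -2],
 [-6, 10, 6, -6],
 [4, -6, -3, 4],
 [-4, 6, 4, -3]]
has determinant 0.) So 1 is an eigenvalue of K and (I - K) is not invertible. The finite-dimensional Fredholm alternative says: either (I - K) is invertible, or ker(I - K) ≠ {0} and then range(I - K) = ker((I - K)^*)^⊥, with dim ker(I - K) = dim ker((I - K)^*). We are in the second case, so we need both kernels. Kernel of I - K: (I - K) u = u - u (v·u) = u - u = 0, so ker(I - K) = span{u} = span{(1, 3, -2, 2)} (it is exactly 1-dimensional because rank(I - K) = 3). Kernel of the adjoint: K is real, so (I - K)^* = I - K^T = I - v u^T, and (I - v u^T) v = v - v (u·v) = 0; hence ker((I - K)^*) = span{v} = span{(2, -3, -2, 2)}. Therefore (I - K) x = y is solvable iff <y, v> = 0, i.e. iff 2y_1 - 3y_2 - 2y_3 + 2y_4 = 0. When this holds, K y = u (v·y) = 0, so (I - K) y = y and x = y is a particular solution; the full solution set is the line x = y + c·u = y + c·(1, 3, -2, 2), c ∈ C.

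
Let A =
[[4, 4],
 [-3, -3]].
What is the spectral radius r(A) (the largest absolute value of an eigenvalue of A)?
r(A) = 1

The eigenvalues of A are the roots of its characteristic polynomial. With M = A (coefficients from the trace and determinant):
  p(λ) = det(λ I - M) = λ^2 - λ.
For λ^2 - λ the discriminant is 1. It is a perfect square (1^2), so the roots are rational: λ = (1 ± 1)/2 = 1, 0.
Thus the eigenvalues (to 4 decimals) are 1 (modulus 1); 0 (modulus 0). The spectral radius is the largest modulus: r(A) = 1. (Cross-check: r(A) ≤ ||A||_2 ≈ 7.0711; equality holds whenever A is normal, though it can also hold for some non-normal A.)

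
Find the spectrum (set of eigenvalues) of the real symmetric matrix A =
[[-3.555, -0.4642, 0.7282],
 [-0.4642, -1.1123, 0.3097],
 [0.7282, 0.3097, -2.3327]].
sigma(A) ≈ {-4, -2, -1}

A is real symmetric, so its spectrum consists of real eigenvalues. Expanding the characteristic polynomial of the displayed matrix gives
  det(λ I - A) = p(λ) = λ^3 + (7)λ^2 + (14)λ + (8).
Solving p(λ) = 0 yields eigenvalues ≈ -4, -2, -1. (A is shown rounded to 4 decimals, so these recover the underlying integer eigenvalues to within that precision.)
Verification: the trace of A = -7 equals the sum of eigenvalues -7, and det(A) ≈ -7.9999 matches the eigenvalue product -8.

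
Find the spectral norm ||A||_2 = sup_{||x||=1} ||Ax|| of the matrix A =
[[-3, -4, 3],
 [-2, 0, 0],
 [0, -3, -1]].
||A||_2 ≈ 6.161 (= sqrt(largest eigenvalue of A^T A))

||A||_2 = sigma_max(A) = sqrt(lambda_max(A^T A)). Form the symmetric matrix M = A^T A =
[[13, 12, -9],
 [12, 25, -9],
 [-9, -9, 10]].
Its characteristic polynomial (trace, sum of principal 2x2 minors, determinant of M give the coefficients) is
  p(λ) = det(λ I - M) = λ^3 - 48λ^2 + 399λ - 676.
No integer candidate from the rational root theorem (±divisors of 676) is a root, so the roots are irrational. The cubic discriminant is Δ = 34376724 > 0, so there are three distinct real roots. p(2) = -62 and p(3) = 116 have opposite signs, so a root lies in (2, 3); Newton's method refines it to λ ≈ 2.3003. p(7) = 108 and p(8) = -44 have opposite signs, so a root lies in (7, 8); Newton's method refines it to λ ≈ 7.7423. p(37) = -972 and p(38) = 46 have opposite signs, so a root lies in (37, 38); Newton's method refines it to λ ≈ 37.9574. Check (Vieta): the three roots sum to 48, matching tr M = 48.
So the eigenvalues of A^T A are ≈ 2.3003, 7.7423, 37.9574 (all ≥ 0, as they must be for A^T A). The largest is λ_max ≈ 37.9574, hence ||A||_2 = sqrt(λ_max) ≈ 6.161.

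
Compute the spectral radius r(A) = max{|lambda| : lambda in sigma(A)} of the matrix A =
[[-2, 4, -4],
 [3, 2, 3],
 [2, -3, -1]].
r(A) ≈ 4.403

The eigenvalues of A are the roots of its characteristic polynomial. With M = A (coefficients from the trace, the sum of principal 2x2 minors, and det A):
  p(λ) = det(λ I - M) = λ^3 + λ^2 + λ - 74.
No integer candidate from the rational root theorem (±divisors of 74) is a root, so the roots are irrational. The cubic discriminant is Δ = -148891 < 0, so there is one real root and a complex-conjugate pair. p(3) = -35 and p(4) = 10 have opposite signs, so a root lies in (3, 4); Newton's method refines it to λ ≈ 3.817. Dividing out (λ - (3.817)) leaves approximately λ^2 + 4.817λ + 19.3868. For λ^2 + 4.817λ + 19.3868 the discriminant is -54.3433. It is negative, so the remaining roots are the complex-conjugate pair λ ≈ -2.4085 ± 3.6859i. Their product equals the constant term, so |λ|^2 ≈ 19.3868 and |λ| ≈ 4.403.
Thus the eigenvalues (to 4 decimals) are 3.817 (modulus 3.817); -2.4085 ± 3.6859i (modulus 4.403). The spectral radius is the largest modulus: r(A) ≈ 4.403. (Cross-check: r(A) ≤ ||A||_2 ≈ 6.6547; equality holds whenever A is normal, though it can also hold for some non-normal A.)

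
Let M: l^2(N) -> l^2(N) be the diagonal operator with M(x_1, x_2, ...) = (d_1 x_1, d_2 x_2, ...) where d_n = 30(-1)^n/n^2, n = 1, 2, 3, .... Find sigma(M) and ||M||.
sigma(M) = {30(-1)^n/n^2 : n ≥ 1} ∪ {0}; ||M|| = 30

A bounded diagonal operator on l^2 with diagonal entries d_n has spectrum equal to the closure of {d_n : n ≥ 1}: every d_n is an eigenvalue (with eigenvector e_n), so {d_n} ⊂ sigma(M); the spectrum is closed, so its closure is too; and for lambda not in the closure, (M - lambda I) has bounded inverse (the diagonal entries 1/(d_n - lambda) are bounded). For our sequence d_n = 30(-1)^n/n^2, n = 1, 2, 3, ...:
  - {d_n} = {30(-1)^n/n^2 : n ≥ 1}; the only limit point is 0
  - closure = {30(-1)^n/n^2 : n ≥ 1} ∪ {0}
For the norm: a diagonal operator has ||M|| = sup_n |d_n|. Here |d_n| = 30/n^2 is decreasing, so sup_n |d_n| = |d_1| = 30. So ||M|| = 30.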